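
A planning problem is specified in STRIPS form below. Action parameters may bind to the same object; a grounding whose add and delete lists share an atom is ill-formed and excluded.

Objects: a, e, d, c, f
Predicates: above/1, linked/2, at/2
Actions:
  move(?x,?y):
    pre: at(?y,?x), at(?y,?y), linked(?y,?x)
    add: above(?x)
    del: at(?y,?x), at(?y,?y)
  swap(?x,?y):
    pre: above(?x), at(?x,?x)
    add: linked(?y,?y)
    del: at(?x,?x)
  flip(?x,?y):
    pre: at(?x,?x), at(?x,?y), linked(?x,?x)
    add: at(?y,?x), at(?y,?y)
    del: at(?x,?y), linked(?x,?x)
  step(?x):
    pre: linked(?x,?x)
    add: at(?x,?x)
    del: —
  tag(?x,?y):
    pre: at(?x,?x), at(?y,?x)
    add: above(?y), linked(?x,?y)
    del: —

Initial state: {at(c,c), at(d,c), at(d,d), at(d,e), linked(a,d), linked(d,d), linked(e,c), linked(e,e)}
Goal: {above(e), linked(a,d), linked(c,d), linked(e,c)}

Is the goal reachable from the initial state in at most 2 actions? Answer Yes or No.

No

1. flip(d,e)  →  {at(c,c), at(d,c), at(d,d), at(e,d), at(e,e), linked(a,d), linked(e,c), linked(e,e)}
2. move(e,e)  →  {above(e), at(c,c), at(d,c), at(d,d), at(e,d), linked(a,d), linked(e,c), linked(e,e)}
3. tag(c,d)  →  {above(d), above(e), at(c,c), at(d,c), at(d,d), at(e,d), linked(a,d), linked(c,d), linked(e,c), linked(e,e)}
optimal plan length = 3; 3 > 2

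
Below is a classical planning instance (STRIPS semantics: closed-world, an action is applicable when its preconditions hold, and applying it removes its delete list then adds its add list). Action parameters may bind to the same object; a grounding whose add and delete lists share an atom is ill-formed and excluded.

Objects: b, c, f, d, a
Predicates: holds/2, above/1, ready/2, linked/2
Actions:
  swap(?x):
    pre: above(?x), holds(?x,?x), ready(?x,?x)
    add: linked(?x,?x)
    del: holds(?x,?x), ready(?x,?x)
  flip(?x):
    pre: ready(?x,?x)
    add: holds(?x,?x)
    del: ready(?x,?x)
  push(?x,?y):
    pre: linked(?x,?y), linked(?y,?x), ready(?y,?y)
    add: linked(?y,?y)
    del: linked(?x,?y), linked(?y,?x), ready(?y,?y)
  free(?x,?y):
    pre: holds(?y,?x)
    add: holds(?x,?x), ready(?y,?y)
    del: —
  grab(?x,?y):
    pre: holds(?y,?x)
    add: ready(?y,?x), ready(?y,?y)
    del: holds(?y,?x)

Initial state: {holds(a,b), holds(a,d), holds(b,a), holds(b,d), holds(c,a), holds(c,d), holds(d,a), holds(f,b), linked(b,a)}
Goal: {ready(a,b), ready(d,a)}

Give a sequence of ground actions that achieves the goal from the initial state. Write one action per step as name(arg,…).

grab(b,a); grab(a,d)

1. grab(b,a)  →  {holds(a,d), holds(b,a), holds(b,d), holds(c,a), holds(c,d), holds(d,a), holds(f,b), linked(b,a), ready(a,a), ready(a,b)}
2. grab(a,d)  →  {holds(a,d), holds(b,a), holds(b,d), holds(c,a), holds(c,d), holds(f,b), linked(b,a), ready(a,a), ready(a,b), ready(d,a), ready(d,d)}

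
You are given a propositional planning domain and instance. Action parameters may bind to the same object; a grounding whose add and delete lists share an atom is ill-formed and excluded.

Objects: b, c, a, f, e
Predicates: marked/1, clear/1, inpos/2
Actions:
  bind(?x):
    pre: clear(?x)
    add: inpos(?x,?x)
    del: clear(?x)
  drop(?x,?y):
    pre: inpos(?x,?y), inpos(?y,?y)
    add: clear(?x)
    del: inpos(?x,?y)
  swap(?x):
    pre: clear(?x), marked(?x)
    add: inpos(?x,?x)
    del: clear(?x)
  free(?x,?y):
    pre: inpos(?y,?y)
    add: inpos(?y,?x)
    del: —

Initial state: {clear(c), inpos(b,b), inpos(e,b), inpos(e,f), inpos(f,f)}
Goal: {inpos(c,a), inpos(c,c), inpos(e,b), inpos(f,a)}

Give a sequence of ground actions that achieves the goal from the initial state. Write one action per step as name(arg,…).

bind(c); free(a,c); free(a,f)

1. bind(c)  →  {inpos(b,b), inpos(c,c), inpos(e,b), inpos(e,f), inpos(f,f)}
2. free(a,c)  →  {inpos(b,b), inpos(c,a), inpos(c,c), inpos(e,b), inpos(e,f), inpos(f,f)}
3. free(a,f)  →  {inpos(b,b), inpos(c,a), inpos(c,c), inpos(e,b), inpos(e,f), inpos(f,a), inpos(f,f)}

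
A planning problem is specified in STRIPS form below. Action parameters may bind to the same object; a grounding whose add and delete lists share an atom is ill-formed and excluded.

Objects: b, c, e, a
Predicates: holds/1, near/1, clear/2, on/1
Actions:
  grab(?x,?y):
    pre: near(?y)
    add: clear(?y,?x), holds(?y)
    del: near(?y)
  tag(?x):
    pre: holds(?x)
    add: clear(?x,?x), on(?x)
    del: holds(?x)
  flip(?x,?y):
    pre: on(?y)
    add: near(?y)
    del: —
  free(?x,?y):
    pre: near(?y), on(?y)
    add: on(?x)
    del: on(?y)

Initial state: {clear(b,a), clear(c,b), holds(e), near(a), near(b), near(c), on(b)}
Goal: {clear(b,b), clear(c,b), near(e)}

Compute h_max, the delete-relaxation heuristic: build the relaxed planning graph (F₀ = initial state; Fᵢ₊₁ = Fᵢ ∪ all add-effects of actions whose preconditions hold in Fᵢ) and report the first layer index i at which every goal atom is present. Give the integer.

F0 = init (7 atoms)
F1 = F0 ∪ {clear(a,a), clear(a,b), clear(a,c), clear(a,e), clear(b,b), clear(b,c), clear(b,e), clear(c,a), clear(c,c), clear(c,e), clear(e,e), holds(a), holds(b), holds(c), on(a), on(c), on(e)}  (24 atoms)
F2 = F1 ∪ {near(e)}  (25 atoms)
goal ⊆ F2  ⇒  h_max = 2

2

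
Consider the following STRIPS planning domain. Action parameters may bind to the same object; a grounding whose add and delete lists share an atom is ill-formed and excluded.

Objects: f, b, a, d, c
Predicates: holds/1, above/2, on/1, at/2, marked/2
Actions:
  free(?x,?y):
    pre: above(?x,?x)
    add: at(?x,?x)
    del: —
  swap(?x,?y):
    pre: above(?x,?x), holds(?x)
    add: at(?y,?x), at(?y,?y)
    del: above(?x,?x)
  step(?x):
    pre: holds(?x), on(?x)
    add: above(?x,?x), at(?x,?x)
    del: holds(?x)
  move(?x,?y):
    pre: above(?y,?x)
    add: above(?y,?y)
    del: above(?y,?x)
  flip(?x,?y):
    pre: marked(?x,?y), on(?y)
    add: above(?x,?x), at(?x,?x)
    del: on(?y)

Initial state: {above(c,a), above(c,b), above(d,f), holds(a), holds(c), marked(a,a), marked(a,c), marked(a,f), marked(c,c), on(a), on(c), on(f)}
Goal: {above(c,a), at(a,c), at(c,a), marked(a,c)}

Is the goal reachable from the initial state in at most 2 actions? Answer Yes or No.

No

1. move(b,c)  →  {above(c,a), above(c,c), above(d,f), holds(a), holds(c), marked(a,a), marked(a,c), marked(a,f), marked(c,c), on(a), on(c), on(f)}
2. swap(c,a)  →  {above(c,a), above(d,f), at(a,a), at(a,c), holds(a), holds(c), marked(a,a), marked(a,c), marked(a,f), marked(c,c), on(a), on(c), on(f)}
3. flip(a,f)  →  {above(a,a), above(c,a), above(d,f), at(a,a), at(a,c), holds(a), holds(c), marked(a,a), marked(a,c), marked(a,f), marked(c,c), on(a), on(c)}
4. swap(a,c)  →  {above(c,a), above(d,f), at(a,a), at(a,c), at(c,a), at(c,c), holds(a), holds(c), marked(a,a), marked(a,c), marked(a,f), marked(c,c), on(a), on(c)}
optimal plan length = 4; 4 > 2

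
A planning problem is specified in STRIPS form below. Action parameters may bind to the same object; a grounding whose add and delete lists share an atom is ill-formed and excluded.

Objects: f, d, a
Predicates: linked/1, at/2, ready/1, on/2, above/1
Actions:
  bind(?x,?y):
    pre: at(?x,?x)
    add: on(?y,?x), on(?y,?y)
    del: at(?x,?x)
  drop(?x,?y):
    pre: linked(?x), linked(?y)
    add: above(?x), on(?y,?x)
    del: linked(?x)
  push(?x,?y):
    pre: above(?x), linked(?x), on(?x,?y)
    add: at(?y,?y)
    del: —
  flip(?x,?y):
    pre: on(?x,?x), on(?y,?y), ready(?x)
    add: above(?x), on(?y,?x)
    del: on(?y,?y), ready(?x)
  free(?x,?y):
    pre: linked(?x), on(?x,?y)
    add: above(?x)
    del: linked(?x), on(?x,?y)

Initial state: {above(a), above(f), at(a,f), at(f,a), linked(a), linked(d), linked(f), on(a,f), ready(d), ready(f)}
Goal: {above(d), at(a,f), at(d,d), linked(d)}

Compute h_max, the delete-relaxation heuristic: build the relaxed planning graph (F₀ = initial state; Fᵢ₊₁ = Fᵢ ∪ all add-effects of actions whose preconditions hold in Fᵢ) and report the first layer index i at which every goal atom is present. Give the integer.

F0 = init (10 atoms)
F1 = F0 ∪ {above(d), at(f,f), on(a,a), on(a,d), on(d,a), on(d,d), on(d,f), on(f,a), on(f,d), on(f,f)}  (20 atoms)
F2 = F1 ∪ {at(a,a), at(d,d)}  (22 atoms)
goal ⊆ F2  ⇒  h_max = 2

2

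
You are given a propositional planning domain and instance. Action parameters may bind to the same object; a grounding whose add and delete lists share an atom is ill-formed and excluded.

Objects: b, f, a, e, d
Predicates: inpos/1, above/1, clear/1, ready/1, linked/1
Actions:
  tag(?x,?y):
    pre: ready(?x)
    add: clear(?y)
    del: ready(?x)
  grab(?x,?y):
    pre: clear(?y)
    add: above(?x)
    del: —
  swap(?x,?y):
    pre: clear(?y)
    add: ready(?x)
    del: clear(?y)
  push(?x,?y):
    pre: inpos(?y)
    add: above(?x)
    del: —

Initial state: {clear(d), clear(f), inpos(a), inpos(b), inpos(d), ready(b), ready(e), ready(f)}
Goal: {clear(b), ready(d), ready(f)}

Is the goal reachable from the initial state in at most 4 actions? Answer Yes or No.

1. tag(b,b)  →  {clear(b), clear(d), clear(f), inpos(a), inpos(b), inpos(d), ready(e), ready(f)}
2. swap(d,f)  →  {clear(b), clear(d), inpos(a), inpos(b), inpos(d), ready(d), ready(e), ready(f)}
optimal plan length = 2; 2 ≤ 4

Yes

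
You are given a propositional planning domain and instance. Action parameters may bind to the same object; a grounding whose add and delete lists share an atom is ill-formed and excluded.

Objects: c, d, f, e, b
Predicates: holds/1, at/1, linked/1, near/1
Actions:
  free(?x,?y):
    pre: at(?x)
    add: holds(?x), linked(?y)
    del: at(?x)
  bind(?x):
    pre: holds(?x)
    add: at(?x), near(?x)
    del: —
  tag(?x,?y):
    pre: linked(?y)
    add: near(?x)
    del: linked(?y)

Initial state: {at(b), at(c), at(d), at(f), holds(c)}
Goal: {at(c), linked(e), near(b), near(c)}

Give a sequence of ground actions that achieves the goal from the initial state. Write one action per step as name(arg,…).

free(b,e); bind(c); bind(b)

1. free(b,e)  →  {at(c), at(d), at(f), holds(b), holds(c), linked(e)}
2. bind(c)  →  {at(c), at(d), at(f), holds(b), holds(c), linked(e), near(c)}
3. bind(b)  →  {at(b), at(c), at(d), at(f), holds(b), holds(c), linked(e), near(b), near(c)}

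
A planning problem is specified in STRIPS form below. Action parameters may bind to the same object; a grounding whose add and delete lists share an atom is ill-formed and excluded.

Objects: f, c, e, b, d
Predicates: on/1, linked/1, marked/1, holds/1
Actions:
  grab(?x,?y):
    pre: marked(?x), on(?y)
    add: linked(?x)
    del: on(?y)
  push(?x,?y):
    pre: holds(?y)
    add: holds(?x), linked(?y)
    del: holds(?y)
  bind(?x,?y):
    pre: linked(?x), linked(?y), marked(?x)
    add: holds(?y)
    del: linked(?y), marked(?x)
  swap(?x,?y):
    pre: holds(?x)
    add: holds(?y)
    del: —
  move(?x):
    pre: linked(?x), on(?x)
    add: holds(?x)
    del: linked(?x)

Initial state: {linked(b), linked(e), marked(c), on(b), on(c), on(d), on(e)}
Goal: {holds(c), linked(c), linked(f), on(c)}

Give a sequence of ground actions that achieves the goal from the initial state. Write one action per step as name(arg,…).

1. grab(c,e)  →  {linked(b), linked(c), linked(e), marked(c), on(b), on(c), on(d)}
2. bind(c,c)  →  {holds(c), linked(b), linked(e), on(b), on(c), on(d)}
3. push(f,c)  →  {holds(f), linked(b), linked(c), linked(e), on(b), on(c), on(d)}
4. push(c,f)  →  {holds(c), linked(b), linked(c), linked(e), linked(f), on(b), on(c), on(d)}

grab(c,e); bind(c,c); push(f,c); push(c,f)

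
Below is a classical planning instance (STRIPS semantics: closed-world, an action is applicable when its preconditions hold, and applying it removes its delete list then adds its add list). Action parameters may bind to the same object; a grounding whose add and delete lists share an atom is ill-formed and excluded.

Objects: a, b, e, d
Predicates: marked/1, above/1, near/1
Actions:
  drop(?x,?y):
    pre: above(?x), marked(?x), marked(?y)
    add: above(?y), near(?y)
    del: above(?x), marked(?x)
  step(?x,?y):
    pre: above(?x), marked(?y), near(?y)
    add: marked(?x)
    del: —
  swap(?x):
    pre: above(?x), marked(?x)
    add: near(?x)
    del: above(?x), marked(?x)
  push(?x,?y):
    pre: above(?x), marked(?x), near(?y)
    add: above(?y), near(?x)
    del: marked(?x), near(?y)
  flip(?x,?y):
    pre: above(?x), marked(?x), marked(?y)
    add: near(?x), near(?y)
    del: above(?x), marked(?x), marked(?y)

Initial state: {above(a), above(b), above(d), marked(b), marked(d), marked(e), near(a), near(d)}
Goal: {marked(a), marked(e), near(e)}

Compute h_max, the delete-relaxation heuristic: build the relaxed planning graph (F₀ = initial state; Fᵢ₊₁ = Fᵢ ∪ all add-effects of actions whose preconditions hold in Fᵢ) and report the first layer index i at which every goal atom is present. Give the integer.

1

F0 = init (8 atoms)
F1 = F0 ∪ {above(e), marked(a), near(b), near(e)}  (12 atoms)
goal ⊆ F1  ⇒  h_max = 1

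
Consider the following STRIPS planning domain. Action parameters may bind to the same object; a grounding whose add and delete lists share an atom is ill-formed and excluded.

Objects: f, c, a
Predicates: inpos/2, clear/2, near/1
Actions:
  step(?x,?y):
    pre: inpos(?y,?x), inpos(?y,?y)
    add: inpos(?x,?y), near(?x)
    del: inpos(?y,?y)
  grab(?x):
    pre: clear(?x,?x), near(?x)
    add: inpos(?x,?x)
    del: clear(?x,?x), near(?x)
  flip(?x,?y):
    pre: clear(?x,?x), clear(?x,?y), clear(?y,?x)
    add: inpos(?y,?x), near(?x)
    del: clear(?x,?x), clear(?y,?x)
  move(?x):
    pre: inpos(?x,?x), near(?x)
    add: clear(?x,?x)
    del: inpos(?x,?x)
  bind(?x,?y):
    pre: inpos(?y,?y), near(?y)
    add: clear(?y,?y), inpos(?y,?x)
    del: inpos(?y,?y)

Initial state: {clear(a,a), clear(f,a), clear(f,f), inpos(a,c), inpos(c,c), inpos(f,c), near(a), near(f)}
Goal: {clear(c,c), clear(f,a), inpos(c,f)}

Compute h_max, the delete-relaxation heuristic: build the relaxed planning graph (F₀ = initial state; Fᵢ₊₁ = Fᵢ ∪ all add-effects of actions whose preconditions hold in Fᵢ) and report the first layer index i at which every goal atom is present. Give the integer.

F0 = init (8 atoms)
F1 = F0 ∪ {inpos(a,a), inpos(f,f)}  (10 atoms)
F2 = F1 ∪ {inpos(a,f), inpos(c,a), inpos(c,f), inpos(f,a), near(c)}  (15 atoms)
F3 = F2 ∪ {clear(c,c)}  (16 atoms)
goal ⊆ F3  ⇒  h_max = 3

3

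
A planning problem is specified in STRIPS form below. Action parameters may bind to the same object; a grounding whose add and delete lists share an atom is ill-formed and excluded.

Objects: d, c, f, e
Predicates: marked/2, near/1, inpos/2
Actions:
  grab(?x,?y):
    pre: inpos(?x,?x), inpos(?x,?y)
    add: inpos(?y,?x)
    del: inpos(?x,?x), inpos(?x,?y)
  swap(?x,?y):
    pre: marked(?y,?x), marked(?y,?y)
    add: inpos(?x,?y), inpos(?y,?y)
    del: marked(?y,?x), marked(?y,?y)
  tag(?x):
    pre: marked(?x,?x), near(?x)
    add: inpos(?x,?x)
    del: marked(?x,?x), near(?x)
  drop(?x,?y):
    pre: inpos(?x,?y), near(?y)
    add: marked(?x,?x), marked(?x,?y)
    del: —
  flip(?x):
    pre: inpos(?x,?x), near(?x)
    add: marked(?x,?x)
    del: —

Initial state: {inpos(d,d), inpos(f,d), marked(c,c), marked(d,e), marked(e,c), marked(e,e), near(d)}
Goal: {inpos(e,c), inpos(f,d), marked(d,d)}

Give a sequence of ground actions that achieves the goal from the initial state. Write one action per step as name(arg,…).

swap(c,c); swap(c,e); grab(c,e); drop(d,d)

1. swap(c,c)  →  {inpos(c,c), inpos(d,d), inpos(f,d), marked(d,e), marked(e,c), marked(e,e), near(d)}
2. swap(c,e)  →  {inpos(c,c), inpos(c,e), inpos(d,d), inpos(e,e), inpos(f,d), marked(d,e), near(d)}
3. grab(c,e)  →  {inpos(d,d), inpos(e,c), inpos(e,e), inpos(f,d), marked(d,e), near(d)}
4. drop(d,d)  →  {inpos(d,d), inpos(e,c), inpos(e,e), inpos(f,d), marked(d,d), marked(d,e), near(d)}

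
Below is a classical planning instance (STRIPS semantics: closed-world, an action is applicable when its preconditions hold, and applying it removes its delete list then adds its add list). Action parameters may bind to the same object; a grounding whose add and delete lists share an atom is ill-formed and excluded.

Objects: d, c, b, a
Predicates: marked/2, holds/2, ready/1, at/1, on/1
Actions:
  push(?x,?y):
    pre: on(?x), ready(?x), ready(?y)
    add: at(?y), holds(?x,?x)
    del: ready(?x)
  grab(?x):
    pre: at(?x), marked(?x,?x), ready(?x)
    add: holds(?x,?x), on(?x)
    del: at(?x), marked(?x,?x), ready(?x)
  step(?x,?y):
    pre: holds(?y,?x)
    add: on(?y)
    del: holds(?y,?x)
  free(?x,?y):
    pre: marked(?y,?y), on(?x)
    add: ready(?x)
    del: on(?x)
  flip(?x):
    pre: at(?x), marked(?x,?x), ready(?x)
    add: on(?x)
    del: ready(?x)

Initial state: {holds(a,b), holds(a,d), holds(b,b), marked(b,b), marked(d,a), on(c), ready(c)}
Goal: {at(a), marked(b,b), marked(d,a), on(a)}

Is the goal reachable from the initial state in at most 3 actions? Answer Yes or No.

No

1. step(d,a)  →  {holds(a,b), holds(b,b), marked(b,b), marked(d,a), on(a), on(c), ready(c)}
2. free(a,b)  →  {holds(a,b), holds(b,b), marked(b,b), marked(d,a), on(c), ready(a), ready(c)}
3. push(c,a)  →  {at(a), holds(a,b), holds(b,b), holds(c,c), marked(b,b), marked(d,a), on(c), ready(a)}
4. step(b,a)  →  {at(a), holds(b,b), holds(c,c), marked(b,b), marked(d,a), on(a), on(c), ready(a)}
optimal plan length = 4; 4 > 3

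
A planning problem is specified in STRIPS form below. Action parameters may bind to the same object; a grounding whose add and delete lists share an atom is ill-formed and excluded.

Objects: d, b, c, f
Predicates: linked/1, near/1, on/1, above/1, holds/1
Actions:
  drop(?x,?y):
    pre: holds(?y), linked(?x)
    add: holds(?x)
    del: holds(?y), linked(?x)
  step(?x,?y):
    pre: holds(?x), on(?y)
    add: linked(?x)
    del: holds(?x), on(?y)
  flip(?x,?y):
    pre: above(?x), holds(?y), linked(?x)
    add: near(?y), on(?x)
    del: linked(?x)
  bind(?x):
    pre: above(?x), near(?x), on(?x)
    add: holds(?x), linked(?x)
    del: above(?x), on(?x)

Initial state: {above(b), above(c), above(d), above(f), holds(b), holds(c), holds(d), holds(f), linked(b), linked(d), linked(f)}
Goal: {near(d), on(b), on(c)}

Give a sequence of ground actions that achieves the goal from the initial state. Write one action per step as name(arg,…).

1. flip(d,d)  →  {above(b), above(c), above(d), above(f), holds(b), holds(c), holds(d), holds(f), linked(b), linked(f), near(d), on(d)}
2. step(c,d)  →  {above(b), above(c), above(d), above(f), holds(b), holds(d), holds(f), linked(b), linked(c), linked(f), near(d)}
3. flip(b,d)  →  {above(b), above(c), above(d), above(f), holds(b), holds(d), holds(f), linked(c), linked(f), near(d), on(b)}
4. flip(c,d)  →  {above(b), above(c), above(d), above(f), holds(b), holds(d), holds(f), linked(f), near(d), on(b), on(c)}

flip(d,d); step(c,d); flip(b,d); flip(c,d)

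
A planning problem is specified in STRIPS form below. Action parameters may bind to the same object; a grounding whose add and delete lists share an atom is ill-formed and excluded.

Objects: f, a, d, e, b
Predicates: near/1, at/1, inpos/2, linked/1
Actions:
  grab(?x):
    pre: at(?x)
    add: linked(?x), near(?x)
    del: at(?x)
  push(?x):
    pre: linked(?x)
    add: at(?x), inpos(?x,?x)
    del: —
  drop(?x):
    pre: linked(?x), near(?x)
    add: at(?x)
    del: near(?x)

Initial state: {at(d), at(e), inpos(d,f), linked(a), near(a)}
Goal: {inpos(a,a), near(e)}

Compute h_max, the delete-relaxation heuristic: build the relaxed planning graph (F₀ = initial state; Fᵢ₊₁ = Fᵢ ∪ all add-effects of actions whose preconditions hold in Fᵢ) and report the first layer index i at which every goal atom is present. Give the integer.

1

F0 = init (5 atoms)
F1 = F0 ∪ {at(a), inpos(a,a), linked(d), linked(e), near(d), near(e)}  (11 atoms)
goal ⊆ F1  ⇒  h_max = 1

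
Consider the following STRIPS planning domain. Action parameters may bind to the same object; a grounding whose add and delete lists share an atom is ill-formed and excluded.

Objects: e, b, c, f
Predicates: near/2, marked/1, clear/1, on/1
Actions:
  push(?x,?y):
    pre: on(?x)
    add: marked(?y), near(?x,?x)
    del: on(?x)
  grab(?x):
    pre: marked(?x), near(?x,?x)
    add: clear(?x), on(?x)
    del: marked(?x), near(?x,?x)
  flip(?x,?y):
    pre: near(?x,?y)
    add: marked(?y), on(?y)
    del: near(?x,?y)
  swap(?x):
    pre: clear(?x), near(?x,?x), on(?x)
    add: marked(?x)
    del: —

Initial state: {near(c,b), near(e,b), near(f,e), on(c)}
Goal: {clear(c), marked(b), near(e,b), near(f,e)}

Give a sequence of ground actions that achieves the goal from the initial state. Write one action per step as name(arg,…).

1. push(c,c)  →  {marked(c), near(c,b), near(c,c), near(e,b), near(f,e)}
2. grab(c)  →  {clear(c), near(c,b), near(e,b), near(f,e), on(c)}
3. push(c,b)  →  {clear(c), marked(b), near(c,b), near(c,c), near(e,b), near(f,e)}

push(c,c); grab(c); push(c,b)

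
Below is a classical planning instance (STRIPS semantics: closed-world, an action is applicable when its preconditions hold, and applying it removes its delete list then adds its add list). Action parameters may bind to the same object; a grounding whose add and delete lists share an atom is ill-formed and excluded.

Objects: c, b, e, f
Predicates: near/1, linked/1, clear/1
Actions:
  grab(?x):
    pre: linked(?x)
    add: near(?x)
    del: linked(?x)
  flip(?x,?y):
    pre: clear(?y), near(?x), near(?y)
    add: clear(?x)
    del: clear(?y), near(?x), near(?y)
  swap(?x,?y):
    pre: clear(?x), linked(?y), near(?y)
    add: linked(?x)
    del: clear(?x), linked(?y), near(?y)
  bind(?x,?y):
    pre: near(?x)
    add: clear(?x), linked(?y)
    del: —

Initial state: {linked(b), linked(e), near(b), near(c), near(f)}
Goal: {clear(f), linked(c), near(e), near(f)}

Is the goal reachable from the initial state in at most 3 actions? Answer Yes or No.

Yes

1. grab(e)  →  {linked(b), near(b), near(c), near(e), near(f)}
2. bind(f,c)  →  {clear(f), linked(b), linked(c), near(b), near(c), near(e), near(f)}
optimal plan length = 2; 2 ≤ 3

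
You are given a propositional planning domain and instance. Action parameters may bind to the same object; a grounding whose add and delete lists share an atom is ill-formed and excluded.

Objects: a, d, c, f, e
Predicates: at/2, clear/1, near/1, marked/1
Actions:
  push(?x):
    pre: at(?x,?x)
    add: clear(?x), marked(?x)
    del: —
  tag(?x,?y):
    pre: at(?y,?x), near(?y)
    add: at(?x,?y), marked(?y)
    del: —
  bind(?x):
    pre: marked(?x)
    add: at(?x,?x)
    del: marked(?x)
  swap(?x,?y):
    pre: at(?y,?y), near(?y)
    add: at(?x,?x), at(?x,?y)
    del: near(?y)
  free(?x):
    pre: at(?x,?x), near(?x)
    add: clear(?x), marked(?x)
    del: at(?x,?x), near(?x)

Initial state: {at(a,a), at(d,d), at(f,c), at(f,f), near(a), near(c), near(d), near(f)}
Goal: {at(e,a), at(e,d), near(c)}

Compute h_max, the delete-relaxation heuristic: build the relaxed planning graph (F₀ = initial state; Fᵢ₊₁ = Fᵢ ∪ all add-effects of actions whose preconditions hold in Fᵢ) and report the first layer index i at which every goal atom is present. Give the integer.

F0 = init (8 atoms)
F1 = F0 ∪ {at(a,d), at(a,f), at(c,a), at(c,c), at(c,d), at(c,f), at(d,a), at(d,f), at(e,a), at(e,d), at(e,e), at(e,f), at(f,a), at(f,d), clear(a), clear(d), clear(f), marked(a), marked(d), marked(f)}  (28 atoms)
goal ⊆ F1  ⇒  h_max = 1

1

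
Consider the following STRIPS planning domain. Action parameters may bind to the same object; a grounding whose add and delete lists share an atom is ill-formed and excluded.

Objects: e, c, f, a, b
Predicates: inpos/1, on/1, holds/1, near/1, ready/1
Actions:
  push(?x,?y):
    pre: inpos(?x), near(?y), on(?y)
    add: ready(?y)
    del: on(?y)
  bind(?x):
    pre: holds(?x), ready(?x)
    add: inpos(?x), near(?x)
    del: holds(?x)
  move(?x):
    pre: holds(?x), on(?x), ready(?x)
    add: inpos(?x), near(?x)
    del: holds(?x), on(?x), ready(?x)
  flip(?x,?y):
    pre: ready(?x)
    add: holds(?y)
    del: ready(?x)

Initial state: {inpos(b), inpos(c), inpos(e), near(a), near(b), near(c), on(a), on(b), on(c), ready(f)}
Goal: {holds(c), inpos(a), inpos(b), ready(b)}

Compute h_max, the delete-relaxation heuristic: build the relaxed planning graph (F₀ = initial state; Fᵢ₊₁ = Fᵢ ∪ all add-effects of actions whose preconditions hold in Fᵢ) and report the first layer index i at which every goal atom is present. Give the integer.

2

F0 = init (10 atoms)
F1 = F0 ∪ {holds(a), holds(b), holds(c), holds(e), holds(f), ready(a), ready(b), ready(c)}  (18 atoms)
F2 = F1 ∪ {inpos(a), inpos(f), near(f)}  (21 atoms)
goal ⊆ F2  ⇒  h_max = 2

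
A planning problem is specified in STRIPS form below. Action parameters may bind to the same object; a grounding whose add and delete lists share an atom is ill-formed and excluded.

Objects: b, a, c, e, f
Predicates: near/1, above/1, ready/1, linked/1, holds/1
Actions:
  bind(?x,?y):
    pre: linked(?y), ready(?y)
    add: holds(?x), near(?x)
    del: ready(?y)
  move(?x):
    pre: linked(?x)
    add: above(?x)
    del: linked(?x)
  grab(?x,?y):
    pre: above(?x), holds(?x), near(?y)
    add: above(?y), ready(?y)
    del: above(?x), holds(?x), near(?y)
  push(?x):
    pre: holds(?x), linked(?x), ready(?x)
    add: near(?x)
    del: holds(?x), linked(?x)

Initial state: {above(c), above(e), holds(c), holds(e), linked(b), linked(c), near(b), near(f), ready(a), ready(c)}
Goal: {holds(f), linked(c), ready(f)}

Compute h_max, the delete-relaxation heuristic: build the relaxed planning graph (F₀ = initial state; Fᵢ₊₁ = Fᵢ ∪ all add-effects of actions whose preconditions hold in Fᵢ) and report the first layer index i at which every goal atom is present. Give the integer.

F0 = init (10 atoms)
F1 = F0 ∪ {above(b), above(f), holds(a), holds(b), holds(f), near(a), near(c), near(e), ready(b), ready(f)}  (20 atoms)
goal ⊆ F1  ⇒  h_max = 1

1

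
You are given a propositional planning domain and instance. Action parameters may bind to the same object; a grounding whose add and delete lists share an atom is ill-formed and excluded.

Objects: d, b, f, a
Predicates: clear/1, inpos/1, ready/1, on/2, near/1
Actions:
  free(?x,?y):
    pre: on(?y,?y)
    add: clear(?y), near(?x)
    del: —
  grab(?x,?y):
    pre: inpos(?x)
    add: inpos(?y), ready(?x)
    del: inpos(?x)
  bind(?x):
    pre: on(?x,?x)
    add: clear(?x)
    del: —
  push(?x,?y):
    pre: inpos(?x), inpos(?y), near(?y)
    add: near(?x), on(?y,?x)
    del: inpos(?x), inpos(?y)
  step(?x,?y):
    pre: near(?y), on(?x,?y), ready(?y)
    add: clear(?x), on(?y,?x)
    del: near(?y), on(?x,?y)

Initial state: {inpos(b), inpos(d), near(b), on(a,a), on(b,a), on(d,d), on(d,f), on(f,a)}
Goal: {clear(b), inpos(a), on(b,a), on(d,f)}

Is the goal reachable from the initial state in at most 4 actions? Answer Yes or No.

1. grab(d,a)  →  {inpos(a), inpos(b), near(b), on(a,a), on(b,a), on(d,d), on(d,f), on(f,a), ready(d)}
2. push(b,b)  →  {inpos(a), near(b), on(a,a), on(b,a), on(b,b), on(d,d), on(d,f), on(f,a), ready(d)}
3. free(d,b)  →  {clear(b), inpos(a), near(b), near(d), on(a,a), on(b,a), on(b,b), on(d,d), on(d,f), on(f,a), ready(d)}
optimal plan length = 3; 3 ≤ 4

Yes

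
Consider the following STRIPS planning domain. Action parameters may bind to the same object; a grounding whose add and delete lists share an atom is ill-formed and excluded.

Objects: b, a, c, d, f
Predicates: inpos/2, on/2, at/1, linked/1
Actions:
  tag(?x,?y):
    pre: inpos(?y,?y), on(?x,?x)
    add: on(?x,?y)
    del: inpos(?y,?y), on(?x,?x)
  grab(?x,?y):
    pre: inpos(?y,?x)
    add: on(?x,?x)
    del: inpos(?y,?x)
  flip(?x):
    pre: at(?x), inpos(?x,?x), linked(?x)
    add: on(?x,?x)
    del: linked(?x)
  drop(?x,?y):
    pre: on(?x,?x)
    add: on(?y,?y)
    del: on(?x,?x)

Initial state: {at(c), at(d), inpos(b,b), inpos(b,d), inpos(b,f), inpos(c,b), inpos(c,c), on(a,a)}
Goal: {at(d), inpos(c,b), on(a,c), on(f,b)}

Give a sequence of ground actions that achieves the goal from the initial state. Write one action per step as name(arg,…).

1. tag(a,c)  →  {at(c), at(d), inpos(b,b), inpos(b,d), inpos(b,f), inpos(c,b), on(a,c)}
2. grab(f,b)  →  {at(c), at(d), inpos(b,b), inpos(b,d), inpos(c,b), on(a,c), on(f,f)}
3. tag(f,b)  →  {at(c), at(d), inpos(b,d), inpos(c,b), on(a,c), on(f,b)}

tag(a,c); grab(f,b); tag(f,b)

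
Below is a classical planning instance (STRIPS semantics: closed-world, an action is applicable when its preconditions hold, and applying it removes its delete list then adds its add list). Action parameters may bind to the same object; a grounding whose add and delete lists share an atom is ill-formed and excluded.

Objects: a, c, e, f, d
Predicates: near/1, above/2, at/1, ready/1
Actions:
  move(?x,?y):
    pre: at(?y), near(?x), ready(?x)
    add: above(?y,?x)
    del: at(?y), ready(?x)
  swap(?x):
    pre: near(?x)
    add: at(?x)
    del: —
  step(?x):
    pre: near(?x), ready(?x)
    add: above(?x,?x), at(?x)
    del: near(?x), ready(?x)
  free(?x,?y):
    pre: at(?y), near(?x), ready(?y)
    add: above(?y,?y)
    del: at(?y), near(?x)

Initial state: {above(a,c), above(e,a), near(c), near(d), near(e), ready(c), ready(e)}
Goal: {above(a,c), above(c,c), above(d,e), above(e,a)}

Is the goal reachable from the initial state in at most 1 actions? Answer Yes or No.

1. swap(d)  →  {above(a,c), above(e,a), at(d), near(c), near(d), near(e), ready(c), ready(e)}
2. move(e,d)  →  {above(a,c), above(d,e), above(e,a), near(c), near(d), near(e), ready(c)}
3. step(c)  →  {above(a,c), above(c,c), above(d,e), above(e,a), at(c), near(d), near(e)}
optimal plan length = 3; 3 > 1

No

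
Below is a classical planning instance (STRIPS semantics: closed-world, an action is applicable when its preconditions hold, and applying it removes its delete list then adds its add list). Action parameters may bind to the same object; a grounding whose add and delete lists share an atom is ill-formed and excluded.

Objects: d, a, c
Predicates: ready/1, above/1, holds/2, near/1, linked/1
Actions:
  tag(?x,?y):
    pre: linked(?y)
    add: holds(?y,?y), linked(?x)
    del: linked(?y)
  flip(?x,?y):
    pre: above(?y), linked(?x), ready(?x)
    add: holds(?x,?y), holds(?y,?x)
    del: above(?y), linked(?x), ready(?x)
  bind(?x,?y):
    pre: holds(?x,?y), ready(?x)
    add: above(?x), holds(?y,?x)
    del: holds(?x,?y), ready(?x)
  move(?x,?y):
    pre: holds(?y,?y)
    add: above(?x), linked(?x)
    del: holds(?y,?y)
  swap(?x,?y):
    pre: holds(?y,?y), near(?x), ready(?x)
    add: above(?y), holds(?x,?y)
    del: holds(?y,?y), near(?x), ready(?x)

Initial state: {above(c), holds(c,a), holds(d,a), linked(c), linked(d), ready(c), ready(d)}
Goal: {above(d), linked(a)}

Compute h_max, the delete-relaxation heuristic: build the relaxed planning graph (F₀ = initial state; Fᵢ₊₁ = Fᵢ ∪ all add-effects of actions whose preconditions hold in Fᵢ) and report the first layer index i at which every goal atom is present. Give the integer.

1

F0 = init (7 atoms)
F1 = F0 ∪ {above(d), holds(a,c), holds(a,d), holds(c,c), holds(c,d), holds(d,c), holds(d,d), linked(a)}  (15 atoms)
goal ⊆ F1  ⇒  h_max = 1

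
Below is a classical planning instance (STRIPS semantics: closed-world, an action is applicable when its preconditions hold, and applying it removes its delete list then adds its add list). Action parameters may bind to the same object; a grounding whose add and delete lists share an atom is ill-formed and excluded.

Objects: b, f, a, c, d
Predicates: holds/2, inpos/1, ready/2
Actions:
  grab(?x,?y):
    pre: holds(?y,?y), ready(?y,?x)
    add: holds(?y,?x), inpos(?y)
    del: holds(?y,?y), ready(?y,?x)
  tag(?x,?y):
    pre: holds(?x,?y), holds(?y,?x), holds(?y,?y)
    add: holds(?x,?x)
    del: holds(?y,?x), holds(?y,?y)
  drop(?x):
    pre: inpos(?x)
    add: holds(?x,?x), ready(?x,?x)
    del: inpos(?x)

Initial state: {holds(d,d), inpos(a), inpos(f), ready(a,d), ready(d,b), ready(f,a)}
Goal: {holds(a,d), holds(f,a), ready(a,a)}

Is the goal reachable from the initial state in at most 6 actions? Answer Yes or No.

1. drop(f)  →  {holds(d,d), holds(f,f), inpos(a), ready(a,d), ready(d,b), ready(f,a), ready(f,f)}
2. grab(a,f)  →  {holds(d,d), holds(f,a), inpos(a), inpos(f), ready(a,d), ready(d,b), ready(f,f)}
3. drop(a)  →  {holds(a,a), holds(d,d), holds(f,a), inpos(f), ready(a,a), ready(a,d), ready(d,b), ready(f,f)}
4. grab(d,a)  →  {holds(a,d), holds(d,d), holds(f,a), inpos(a), inpos(f), ready(a,a), ready(d,b), ready(f,f)}
optimal plan length = 4; 4 ≤ 6

Yes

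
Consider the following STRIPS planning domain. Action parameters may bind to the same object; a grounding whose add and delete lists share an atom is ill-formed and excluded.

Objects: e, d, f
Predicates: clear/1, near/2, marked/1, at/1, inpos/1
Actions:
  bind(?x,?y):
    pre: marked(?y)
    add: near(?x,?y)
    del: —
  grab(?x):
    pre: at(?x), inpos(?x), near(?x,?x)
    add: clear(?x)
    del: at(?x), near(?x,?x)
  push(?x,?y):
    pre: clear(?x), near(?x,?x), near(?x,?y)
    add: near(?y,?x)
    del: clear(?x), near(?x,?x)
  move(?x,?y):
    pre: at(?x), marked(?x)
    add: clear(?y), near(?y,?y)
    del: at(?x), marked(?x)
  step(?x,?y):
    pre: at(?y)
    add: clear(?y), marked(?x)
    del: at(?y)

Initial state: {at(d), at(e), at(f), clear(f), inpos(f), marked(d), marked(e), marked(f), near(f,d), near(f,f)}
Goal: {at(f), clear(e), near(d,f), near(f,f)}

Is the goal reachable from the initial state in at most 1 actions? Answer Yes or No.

No

1. bind(d,f)  →  {at(d), at(e), at(f), clear(f), inpos(f), marked(d), marked(e), marked(f), near(d,f), near(f,d), near(f,f)}
2. move(e,e)  →  {at(d), at(f), clear(e), clear(f), inpos(f), marked(d), marked(f), near(d,f), near(e,e), near(f,d), near(f,f)}
optimal plan length = 2; 2 > 1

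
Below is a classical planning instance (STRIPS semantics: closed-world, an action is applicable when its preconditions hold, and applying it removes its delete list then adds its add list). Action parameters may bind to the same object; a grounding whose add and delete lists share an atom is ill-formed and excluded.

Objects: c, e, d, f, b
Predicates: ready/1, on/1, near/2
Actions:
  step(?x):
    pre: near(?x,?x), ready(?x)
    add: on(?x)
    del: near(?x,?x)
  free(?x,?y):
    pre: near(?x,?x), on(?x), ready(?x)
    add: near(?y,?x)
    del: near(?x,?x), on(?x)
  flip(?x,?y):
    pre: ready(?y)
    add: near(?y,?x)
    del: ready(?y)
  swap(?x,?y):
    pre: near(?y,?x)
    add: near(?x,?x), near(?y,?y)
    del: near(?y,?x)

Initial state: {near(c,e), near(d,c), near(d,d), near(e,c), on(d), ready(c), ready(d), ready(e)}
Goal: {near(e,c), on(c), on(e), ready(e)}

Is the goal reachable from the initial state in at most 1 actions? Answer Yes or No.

No

1. swap(e,c)  →  {near(c,c), near(d,c), near(d,d), near(e,c), near(e,e), on(d), ready(c), ready(d), ready(e)}
2. step(c)  →  {near(d,c), near(d,d), near(e,c), near(e,e), on(c), on(d), ready(c), ready(d), ready(e)}
3. step(e)  →  {near(d,c), near(d,d), near(e,c), on(c), on(d), on(e), ready(c), ready(d), ready(e)}
optimal plan length = 3; 3 > 1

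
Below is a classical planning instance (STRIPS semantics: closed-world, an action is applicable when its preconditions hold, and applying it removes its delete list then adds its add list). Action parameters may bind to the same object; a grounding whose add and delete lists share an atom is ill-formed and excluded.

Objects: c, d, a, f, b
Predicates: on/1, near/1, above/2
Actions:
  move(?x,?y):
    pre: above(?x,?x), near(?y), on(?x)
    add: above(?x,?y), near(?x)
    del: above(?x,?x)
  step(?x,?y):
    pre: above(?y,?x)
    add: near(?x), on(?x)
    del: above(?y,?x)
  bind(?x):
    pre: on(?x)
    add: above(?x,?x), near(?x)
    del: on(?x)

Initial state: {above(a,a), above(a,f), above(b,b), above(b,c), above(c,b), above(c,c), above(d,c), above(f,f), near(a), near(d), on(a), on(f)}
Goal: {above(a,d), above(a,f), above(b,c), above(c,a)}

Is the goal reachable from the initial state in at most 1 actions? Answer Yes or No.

No

1. move(a,d)  →  {above(a,d), above(a,f), above(b,b), above(b,c), above(c,b), above(c,c), above(d,c), above(f,f), near(a), near(d), on(a), on(f)}
2. step(c,d)  →  {above(a,d), above(a,f), above(b,b), above(b,c), above(c,b), above(c,c), above(f,f), near(a), near(c), near(d), on(a), on(c), on(f)}
3. move(c,a)  →  {above(a,d), above(a,f), above(b,b), above(b,c), above(c,a), above(c,b), above(f,f), near(a), near(c), near(d), on(a), on(c), on(f)}
optimal plan length = 3; 3 > 1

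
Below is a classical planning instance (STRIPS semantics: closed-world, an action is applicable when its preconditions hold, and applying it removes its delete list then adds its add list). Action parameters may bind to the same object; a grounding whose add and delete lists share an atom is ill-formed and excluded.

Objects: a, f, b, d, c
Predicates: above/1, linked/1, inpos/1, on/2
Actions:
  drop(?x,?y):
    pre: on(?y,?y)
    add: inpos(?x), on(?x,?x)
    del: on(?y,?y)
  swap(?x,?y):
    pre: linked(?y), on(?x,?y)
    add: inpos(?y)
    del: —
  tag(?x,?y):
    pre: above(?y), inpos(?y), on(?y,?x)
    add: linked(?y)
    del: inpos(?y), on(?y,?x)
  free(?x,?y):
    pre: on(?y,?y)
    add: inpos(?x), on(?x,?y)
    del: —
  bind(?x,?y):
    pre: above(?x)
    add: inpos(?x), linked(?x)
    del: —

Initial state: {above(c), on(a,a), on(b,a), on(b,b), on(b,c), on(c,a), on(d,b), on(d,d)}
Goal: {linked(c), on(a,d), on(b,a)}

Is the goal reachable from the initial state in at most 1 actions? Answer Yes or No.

1. free(a,d)  →  {above(c), inpos(a), on(a,a), on(a,d), on(b,a), on(b,b), on(b,c), on(c,a), on(d,b), on(d,d)}
2. bind(c,a)  →  {above(c), inpos(a), inpos(c), linked(c), on(a,a), on(a,d), on(b,a), on(b,b), on(b,c), on(c,a), on(d,b), on(d,d)}
optimal plan length = 2; 2 > 1

No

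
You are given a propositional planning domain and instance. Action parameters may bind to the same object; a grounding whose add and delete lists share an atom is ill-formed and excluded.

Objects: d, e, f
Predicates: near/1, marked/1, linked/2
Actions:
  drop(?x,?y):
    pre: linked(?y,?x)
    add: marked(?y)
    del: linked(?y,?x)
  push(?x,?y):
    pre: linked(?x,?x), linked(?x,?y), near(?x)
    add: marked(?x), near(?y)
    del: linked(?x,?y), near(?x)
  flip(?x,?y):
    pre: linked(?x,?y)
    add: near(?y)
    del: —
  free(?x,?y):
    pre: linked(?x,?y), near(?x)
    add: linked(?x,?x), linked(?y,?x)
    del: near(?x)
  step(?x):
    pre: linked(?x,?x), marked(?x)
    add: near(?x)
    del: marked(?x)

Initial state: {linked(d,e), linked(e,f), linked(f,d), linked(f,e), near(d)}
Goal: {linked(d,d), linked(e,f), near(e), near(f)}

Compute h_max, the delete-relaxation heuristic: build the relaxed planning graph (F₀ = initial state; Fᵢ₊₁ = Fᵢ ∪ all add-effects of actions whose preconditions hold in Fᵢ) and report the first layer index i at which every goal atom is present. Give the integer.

1

F0 = init (5 atoms)
F1 = F0 ∪ {linked(d,d), linked(e,d), marked(d), marked(e), marked(f), near(e), near(f)}  (12 atoms)
goal ⊆ F1  ⇒  h_max = 1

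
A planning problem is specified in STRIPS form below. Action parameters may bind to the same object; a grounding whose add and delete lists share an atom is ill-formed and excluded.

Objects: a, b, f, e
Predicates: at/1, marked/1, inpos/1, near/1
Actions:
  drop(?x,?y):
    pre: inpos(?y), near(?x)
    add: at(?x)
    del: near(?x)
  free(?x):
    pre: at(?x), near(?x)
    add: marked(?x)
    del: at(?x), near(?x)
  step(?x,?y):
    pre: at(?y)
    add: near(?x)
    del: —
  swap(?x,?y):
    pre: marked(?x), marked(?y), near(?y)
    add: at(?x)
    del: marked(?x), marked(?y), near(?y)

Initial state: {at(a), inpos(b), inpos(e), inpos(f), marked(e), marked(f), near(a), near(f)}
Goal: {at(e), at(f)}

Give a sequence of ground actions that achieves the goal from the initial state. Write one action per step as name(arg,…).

drop(f,b); step(f,a); swap(e,f)

1. drop(f,b)  →  {at(a), at(f), inpos(b), inpos(e), inpos(f), marked(e), marked(f), near(a)}
2. step(f,a)  →  {at(a), at(f), inpos(b), inpos(e), inpos(f), marked(e), marked(f), near(a), near(f)}
3. swap(e,f)  →  {at(a), at(e), at(f), inpos(b), inpos(e), inpos(f), near(a)}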